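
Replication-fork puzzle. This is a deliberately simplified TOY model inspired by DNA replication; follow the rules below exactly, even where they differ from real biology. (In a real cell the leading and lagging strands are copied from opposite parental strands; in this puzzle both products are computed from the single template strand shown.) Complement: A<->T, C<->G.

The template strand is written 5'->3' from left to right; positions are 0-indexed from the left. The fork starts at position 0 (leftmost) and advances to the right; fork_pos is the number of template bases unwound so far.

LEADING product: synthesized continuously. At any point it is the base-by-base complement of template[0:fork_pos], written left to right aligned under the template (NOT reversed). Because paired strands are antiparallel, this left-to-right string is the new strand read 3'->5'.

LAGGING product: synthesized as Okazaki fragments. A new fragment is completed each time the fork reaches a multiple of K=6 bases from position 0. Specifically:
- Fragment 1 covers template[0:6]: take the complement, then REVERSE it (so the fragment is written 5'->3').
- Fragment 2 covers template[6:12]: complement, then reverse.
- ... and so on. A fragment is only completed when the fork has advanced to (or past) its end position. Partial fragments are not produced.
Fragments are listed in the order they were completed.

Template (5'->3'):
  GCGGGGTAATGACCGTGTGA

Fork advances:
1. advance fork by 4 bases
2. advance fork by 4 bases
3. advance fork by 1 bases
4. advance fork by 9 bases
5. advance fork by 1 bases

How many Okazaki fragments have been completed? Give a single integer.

Step 1: advance 4 -> fork_pos = 0 + 4 = 4. Next multiple of 6 is 6 (not reached); still 0 fragment(s).
Step 2: advance 4 -> fork_pos = 4 + 4 = 8. Reached multiple(s) of 6: 6 -> fragment 1 completed (1 total).
Step 3: advance 1 -> fork_pos = 8 + 1 = 9. Next multiple of 6 is 12 (not reached); still 1 fragment(s).
Step 4: advance 9 -> fork_pos = 9 + 9 = 18. Reached multiple(s) of 6: 12, 18 -> fragments 2-3 completed (3 total).
Step 5: advance 1 -> fork_pos = 18 + 1 = 19. Next multiple of 6 is 24 (not reached); still 3 fragment(s).
Check: final fork_pos = 19; the multiples of 6 that are <= 19 are 6..18 -> 19 // 6 = 3 completed fragment(s).

Answer: 3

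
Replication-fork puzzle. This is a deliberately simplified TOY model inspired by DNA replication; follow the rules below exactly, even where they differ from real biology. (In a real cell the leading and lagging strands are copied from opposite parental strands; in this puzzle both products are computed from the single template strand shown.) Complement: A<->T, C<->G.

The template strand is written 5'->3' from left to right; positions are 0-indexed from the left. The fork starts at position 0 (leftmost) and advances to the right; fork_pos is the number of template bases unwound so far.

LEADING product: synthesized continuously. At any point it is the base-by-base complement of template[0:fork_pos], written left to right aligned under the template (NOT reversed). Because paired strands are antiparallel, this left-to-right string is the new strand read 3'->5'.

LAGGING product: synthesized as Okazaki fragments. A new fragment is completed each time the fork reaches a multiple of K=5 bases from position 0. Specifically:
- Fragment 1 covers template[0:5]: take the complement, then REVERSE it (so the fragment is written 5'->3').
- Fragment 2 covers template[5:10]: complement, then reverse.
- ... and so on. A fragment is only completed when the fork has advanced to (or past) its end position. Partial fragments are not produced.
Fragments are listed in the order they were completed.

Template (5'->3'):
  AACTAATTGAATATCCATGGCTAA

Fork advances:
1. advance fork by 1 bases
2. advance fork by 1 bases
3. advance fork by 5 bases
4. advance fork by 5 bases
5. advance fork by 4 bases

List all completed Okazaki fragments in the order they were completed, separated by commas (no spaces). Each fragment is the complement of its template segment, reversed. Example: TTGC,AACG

Answer: TAGTT,TCAAT,GATAT

Derivation:
Step 1: advance 1 -> fork_pos = 0 + 1 = 1. Next multiple of 5 is 5 (not reached); still 0 fragment(s).
Step 2: advance 1 -> fork_pos = 1 + 1 = 2. Next multiple of 5 is 5 (not reached); still 0 fragment(s).
Step 3: advance 5 -> fork_pos = 2 + 5 = 7. Reached multiple(s) of 5: 5 -> fragment 1 completed (1 total).
Step 4: advance 5 -> fork_pos = 7 + 5 = 12. Reached multiple(s) of 5: 10 -> fragment 2 completed (2 total).
Step 5: advance 4 -> fork_pos = 12 + 4 = 16. Reached multiple(s) of 5: 15 -> fragment 3 completed (3 total).
Final fork_pos = 16, so 3 fragment(s) are complete. Build each: template segment -> complement -> reverse.
Fragment 1: template[0:5] = AACTA -> complement TTGAT -> reversed TAGTT
Fragment 2: template[5:10] = ATTGA -> complement TAACT -> reversed TCAAT
Fragment 3: template[10:15] = ATATC -> complement TATAG -> reversed GATAT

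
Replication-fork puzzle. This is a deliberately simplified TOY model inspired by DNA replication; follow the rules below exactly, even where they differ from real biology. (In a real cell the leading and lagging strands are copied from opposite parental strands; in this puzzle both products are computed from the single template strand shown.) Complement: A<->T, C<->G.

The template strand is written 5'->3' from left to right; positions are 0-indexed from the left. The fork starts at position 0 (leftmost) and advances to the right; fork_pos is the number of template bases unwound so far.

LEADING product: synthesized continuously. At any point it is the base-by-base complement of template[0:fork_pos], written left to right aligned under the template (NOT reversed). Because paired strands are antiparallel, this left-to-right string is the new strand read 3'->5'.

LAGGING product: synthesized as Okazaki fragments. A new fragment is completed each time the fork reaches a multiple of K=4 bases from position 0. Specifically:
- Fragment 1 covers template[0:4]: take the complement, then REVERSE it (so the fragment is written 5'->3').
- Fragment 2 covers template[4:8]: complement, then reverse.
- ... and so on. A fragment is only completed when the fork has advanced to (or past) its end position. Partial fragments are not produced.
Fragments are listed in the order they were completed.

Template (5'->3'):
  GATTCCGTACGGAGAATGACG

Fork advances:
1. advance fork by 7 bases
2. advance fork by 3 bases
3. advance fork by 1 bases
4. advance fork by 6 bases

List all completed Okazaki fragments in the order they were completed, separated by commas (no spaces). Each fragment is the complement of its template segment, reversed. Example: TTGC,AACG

Step 1: advance 7 -> fork_pos = 0 + 7 = 7. Reached multiple(s) of 4: 4 -> fragment 1 completed (1 total).
Step 2: advance 3 -> fork_pos = 7 + 3 = 10. Reached multiple(s) of 4: 8 -> fragment 2 completed (2 total).
Step 3: advance 1 -> fork_pos = 10 + 1 = 11. Next multiple of 4 is 12 (not reached); still 2 fragment(s).
Step 4: advance 6 -> fork_pos = 11 + 6 = 17. Reached multiple(s) of 4: 12, 16 -> fragments 3-4 completed (4 total).
Final fork_pos = 17, so 4 fragment(s) are complete. Build each: template segment -> complement -> reverse.
Fragment 1: template[0:4] = GATT -> complement CTAA -> reversed AATC
Fragment 2: template[4:8] = CCGT -> complement GGCA -> reversed ACGG
Fragment 3: template[8:12] = ACGG -> complement TGCC -> reversed CCGT
Fragment 4: template[12:16] = AGAA -> complement TCTT -> reversed TTCT

Answer: AATC,ACGG,CCGT,TTCT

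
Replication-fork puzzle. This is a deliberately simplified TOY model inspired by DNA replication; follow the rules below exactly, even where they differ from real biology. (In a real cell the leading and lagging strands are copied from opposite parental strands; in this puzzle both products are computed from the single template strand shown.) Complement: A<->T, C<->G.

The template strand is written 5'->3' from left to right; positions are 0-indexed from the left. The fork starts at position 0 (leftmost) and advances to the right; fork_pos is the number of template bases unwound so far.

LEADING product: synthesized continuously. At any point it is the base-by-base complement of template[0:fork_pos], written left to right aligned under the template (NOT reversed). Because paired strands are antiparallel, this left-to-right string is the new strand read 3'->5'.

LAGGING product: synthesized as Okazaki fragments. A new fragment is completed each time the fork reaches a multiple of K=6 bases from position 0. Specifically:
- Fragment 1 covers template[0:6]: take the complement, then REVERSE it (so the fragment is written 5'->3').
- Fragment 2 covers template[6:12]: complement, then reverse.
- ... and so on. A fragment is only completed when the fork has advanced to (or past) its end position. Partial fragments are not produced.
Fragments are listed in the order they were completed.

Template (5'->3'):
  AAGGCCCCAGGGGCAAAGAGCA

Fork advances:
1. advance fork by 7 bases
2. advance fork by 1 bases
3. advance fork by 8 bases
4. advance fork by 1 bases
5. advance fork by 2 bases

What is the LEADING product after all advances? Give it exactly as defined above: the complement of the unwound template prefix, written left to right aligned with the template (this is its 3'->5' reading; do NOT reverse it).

Step 1: advance 7 -> fork_pos = 0 + 7 = 7.
Step 2: advance 1 -> fork_pos = 7 + 1 = 8.
Step 3: advance 8 -> fork_pos = 8 + 8 = 16.
Step 4: advance 1 -> fork_pos = 16 + 1 = 17.
Step 5: advance 2 -> fork_pos = 17 + 2 = 19.
Unwound prefix: template[0:19] = AAGGCCCCAGGGGCAAAGA
Complement it base by base (A<->T, C<->G), keeping left-to-right order:
  [0:5] AAGGC -> TTCCG
  [5:10] CCCAG -> GGGTC
  [10:15] GGGCA -> CCCGT
  [15:19] AAGA -> TTCT
Concatenate: TTCCGGGGTCCCCGTTTCT (length 19; written aligned with the template, i.e. 3'->5').

Answer: TTCCGGGGTCCCCGTTTCT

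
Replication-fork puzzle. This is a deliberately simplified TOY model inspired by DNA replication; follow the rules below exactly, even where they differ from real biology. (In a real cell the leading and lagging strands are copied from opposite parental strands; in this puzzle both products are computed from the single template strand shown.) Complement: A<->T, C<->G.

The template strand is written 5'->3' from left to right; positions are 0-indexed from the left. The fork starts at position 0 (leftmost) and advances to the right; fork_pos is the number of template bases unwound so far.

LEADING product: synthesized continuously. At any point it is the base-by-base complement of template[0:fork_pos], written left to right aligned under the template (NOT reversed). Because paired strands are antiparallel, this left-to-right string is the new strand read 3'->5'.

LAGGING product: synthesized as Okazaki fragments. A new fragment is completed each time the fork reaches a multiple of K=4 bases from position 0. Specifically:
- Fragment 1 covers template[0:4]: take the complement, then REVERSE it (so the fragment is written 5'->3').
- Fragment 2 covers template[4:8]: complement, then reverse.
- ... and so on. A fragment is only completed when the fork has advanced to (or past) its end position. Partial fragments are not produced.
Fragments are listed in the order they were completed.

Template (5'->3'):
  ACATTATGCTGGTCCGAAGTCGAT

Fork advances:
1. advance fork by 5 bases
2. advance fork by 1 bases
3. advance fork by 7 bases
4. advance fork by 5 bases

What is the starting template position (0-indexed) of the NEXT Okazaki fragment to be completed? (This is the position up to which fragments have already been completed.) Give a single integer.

Step 1: advance 5 -> fork_pos = 0 + 5 = 5. Reached multiple(s) of 4: 4 -> fragment 1 completed (1 total).
Step 2: advance 1 -> fork_pos = 5 + 1 = 6. Next multiple of 4 is 8 (not reached); still 1 fragment(s).
Step 3: advance 7 -> fork_pos = 6 + 7 = 13. Reached multiple(s) of 4: 8, 12 -> fragments 2-3 completed (3 total).
Step 4: advance 5 -> fork_pos = 13 + 5 = 18. Reached multiple(s) of 4: 16 -> fragment 4 completed (4 total).
4 fragment(s) completed, covering template[0:16] (4 x 4 = 16). The next fragment, fragment 5, covers template[16:20], so it starts at position 16.

Answer: 16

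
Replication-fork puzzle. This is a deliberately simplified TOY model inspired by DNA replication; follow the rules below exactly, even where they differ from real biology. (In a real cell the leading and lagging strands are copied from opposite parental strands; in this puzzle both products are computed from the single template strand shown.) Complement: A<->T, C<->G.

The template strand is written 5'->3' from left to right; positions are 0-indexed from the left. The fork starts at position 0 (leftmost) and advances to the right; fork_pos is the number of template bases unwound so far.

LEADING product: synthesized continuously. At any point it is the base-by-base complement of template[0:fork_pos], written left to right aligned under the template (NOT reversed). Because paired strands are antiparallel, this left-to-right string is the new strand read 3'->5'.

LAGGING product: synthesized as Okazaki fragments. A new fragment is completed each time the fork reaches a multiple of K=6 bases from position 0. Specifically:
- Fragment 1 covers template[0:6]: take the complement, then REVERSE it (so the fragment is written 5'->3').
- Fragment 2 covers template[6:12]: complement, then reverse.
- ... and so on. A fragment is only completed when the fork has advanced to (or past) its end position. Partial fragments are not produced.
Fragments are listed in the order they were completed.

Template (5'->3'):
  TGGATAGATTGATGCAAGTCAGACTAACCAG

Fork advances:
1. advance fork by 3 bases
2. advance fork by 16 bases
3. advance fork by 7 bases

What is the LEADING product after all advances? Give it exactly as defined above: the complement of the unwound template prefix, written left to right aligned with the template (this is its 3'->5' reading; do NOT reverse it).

Answer: ACCTATCTAACTACGTTCAGTCTGAT

Derivation:
Step 1: advance 3 -> fork_pos = 0 + 3 = 3.
Step 2: advance 16 -> fork_pos = 3 + 16 = 19.
Step 3: advance 7 -> fork_pos = 19 + 7 = 26.
Unwound prefix: template[0:26] = TGGATAGATTGATGCAAGTCAGACTA
Complement it base by base (A<->T, C<->G), keeping left-to-right order:
  [0:5] TGGAT -> ACCTA
  [5:10] AGATT -> TCTAA
  [10:15] GATGC -> CTACG
  [15:20] AAGTC -> TTCAG
  [20:25] AGACT -> TCTGA
  [25:26] A -> T
Concatenate: ACCTATCTAACTACGTTCAGTCTGAT (length 26; written aligned with the template, i.e. 3'->5').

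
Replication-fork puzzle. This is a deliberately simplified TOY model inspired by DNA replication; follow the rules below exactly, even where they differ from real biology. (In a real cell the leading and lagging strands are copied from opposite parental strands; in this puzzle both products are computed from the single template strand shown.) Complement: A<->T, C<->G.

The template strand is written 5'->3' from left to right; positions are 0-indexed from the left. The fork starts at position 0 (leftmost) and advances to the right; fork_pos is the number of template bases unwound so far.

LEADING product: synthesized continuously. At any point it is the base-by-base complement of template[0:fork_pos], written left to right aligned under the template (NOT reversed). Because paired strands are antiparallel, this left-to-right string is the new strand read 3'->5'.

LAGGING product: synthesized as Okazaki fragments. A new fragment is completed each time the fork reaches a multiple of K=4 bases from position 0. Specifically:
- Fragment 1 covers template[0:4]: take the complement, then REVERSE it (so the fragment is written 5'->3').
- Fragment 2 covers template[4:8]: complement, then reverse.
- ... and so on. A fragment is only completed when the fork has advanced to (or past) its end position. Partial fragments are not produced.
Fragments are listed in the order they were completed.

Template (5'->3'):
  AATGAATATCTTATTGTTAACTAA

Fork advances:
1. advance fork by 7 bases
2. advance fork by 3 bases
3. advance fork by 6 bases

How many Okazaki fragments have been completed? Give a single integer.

Answer: 4

Derivation:
Step 1: advance 7 -> fork_pos = 0 + 7 = 7. Reached multiple(s) of 4: 4 -> fragment 1 completed (1 total).
Step 2: advance 3 -> fork_pos = 7 + 3 = 10. Reached multiple(s) of 4: 8 -> fragment 2 completed (2 total).
Step 3: advance 6 -> fork_pos = 10 + 6 = 16. Reached multiple(s) of 4: 12, 16 -> fragments 3-4 completed (4 total).
Check: final fork_pos = 16; the multiples of 4 that are <= 16 are 4..16 -> 16 // 4 = 4 completed fragment(s).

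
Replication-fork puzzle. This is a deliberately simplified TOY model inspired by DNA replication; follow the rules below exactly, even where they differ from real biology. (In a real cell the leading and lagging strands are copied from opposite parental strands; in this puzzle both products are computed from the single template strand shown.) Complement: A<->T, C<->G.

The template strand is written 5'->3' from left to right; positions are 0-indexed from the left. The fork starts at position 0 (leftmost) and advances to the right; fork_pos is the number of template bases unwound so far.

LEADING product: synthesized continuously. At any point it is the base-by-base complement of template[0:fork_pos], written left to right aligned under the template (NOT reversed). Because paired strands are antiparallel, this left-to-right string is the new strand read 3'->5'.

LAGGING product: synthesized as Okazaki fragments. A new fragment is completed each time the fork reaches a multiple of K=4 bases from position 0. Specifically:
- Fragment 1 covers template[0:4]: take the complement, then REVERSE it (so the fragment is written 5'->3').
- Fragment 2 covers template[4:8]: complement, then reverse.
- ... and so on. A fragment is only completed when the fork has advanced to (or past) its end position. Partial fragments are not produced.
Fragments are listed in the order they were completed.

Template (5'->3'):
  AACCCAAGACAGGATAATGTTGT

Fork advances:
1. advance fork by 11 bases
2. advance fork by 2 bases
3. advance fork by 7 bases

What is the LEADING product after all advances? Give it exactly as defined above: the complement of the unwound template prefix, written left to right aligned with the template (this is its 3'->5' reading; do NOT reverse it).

Answer: TTGGGTTCTGTCCTATTACA

Derivation:
Step 1: advance 11 -> fork_pos = 0 + 11 = 11.
Step 2: advance 2 -> fork_pos = 11 + 2 = 13.
Step 3: advance 7 -> fork_pos = 13 + 7 = 20.
Unwound prefix: template[0:20] = AACCCAAGACAGGATAATGT
Complement it base by base (A<->T, C<->G), keeping left-to-right order:
  [0:5] AACCC -> TTGGG
  [5:10] AAGAC -> TTCTG
  [10:15] AGGAT -> TCCTA
  [15:20] AATGT -> TTACA
Concatenate: TTGGGTTCTGTCCTATTACA (length 20; written aligned with the template, i.e. 3'->5').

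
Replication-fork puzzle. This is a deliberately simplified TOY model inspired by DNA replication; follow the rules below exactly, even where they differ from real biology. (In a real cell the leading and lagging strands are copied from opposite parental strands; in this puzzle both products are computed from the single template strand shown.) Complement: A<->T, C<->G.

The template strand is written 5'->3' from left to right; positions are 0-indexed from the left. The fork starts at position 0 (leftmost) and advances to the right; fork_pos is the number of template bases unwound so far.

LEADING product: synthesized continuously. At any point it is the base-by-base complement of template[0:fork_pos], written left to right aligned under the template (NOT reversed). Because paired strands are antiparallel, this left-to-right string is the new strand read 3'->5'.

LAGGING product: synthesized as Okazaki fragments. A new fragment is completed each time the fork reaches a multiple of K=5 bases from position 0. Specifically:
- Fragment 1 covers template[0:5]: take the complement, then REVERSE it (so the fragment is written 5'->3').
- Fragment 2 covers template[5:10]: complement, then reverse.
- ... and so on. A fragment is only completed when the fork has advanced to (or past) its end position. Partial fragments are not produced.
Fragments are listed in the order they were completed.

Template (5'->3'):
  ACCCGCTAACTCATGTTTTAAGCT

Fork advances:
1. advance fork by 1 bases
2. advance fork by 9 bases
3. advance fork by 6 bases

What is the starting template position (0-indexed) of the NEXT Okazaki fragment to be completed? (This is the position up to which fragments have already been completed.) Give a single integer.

Step 1: advance 1 -> fork_pos = 0 + 1 = 1. Next multiple of 5 is 5 (not reached); still 0 fragment(s).
Step 2: advance 9 -> fork_pos = 1 + 9 = 10. Reached multiple(s) of 5: 5, 10 -> fragments 1-2 completed (2 total).
Step 3: advance 6 -> fork_pos = 10 + 6 = 16. Reached multiple(s) of 5: 15 -> fragment 3 completed (3 total).
3 fragment(s) completed, covering template[0:15] (3 x 5 = 15). The next fragment, fragment 4, covers template[15:20], so it starts at position 15.

Answer: 15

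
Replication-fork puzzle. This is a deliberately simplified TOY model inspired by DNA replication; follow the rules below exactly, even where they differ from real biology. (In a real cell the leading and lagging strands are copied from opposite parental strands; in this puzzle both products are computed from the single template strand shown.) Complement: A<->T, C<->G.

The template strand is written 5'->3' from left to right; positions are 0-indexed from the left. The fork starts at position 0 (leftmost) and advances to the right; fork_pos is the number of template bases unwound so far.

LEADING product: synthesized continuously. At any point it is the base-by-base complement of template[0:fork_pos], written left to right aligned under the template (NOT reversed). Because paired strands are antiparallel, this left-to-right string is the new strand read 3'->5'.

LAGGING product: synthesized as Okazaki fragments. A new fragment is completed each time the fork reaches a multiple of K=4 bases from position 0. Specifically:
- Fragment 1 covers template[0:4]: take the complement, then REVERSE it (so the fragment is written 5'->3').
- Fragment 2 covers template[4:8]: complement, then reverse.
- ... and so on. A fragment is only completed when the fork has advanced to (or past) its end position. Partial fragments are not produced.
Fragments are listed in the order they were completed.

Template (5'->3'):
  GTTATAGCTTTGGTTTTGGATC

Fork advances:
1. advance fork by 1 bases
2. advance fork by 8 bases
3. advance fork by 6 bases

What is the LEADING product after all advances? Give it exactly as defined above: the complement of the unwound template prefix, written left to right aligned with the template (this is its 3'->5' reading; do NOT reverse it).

Answer: CAATATCGAAACCAA

Derivation:
Step 1: advance 1 -> fork_pos = 0 + 1 = 1.
Step 2: advance 8 -> fork_pos = 1 + 8 = 9.
Step 3: advance 6 -> fork_pos = 9 + 6 = 15.
Unwound prefix: template[0:15] = GTTATAGCTTTGGTT
Complement it base by base (A<->T, C<->G), keeping left-to-right order:
  [0:5] GTTAT -> CAATA
  [5:10] AGCTT -> TCGAA
  [10:15] TGGTT -> ACCAA
Concatenate: CAATATCGAAACCAA (length 15; written aligned with the template, i.e. 3'->5').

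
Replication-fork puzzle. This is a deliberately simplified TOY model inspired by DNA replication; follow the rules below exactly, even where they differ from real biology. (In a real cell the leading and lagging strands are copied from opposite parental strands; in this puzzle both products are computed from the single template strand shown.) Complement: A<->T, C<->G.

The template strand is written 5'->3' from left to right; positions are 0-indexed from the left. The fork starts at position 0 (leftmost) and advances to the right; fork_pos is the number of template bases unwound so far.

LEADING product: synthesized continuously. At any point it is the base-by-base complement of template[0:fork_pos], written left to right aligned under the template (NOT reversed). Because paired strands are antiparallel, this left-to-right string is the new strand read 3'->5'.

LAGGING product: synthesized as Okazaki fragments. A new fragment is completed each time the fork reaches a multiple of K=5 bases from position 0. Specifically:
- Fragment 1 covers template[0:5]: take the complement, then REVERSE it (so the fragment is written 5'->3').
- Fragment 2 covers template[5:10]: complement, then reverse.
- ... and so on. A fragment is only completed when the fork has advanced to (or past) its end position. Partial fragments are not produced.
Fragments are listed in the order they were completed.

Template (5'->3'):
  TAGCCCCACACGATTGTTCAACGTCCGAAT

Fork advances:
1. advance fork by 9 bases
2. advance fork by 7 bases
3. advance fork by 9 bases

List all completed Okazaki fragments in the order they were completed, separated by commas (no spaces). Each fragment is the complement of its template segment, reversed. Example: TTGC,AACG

Step 1: advance 9 -> fork_pos = 0 + 9 = 9. Reached multiple(s) of 5: 5 -> fragment 1 completed (1 total).
Step 2: advance 7 -> fork_pos = 9 + 7 = 16. Reached multiple(s) of 5: 10, 15 -> fragments 2-3 completed (3 total).
Step 3: advance 9 -> fork_pos = 16 + 9 = 25. Reached multiple(s) of 5: 20, 25 -> fragments 4-5 completed (5 total).
Final fork_pos = 25, so 5 fragment(s) are complete. Build each: template segment -> complement -> reverse.
Fragment 1: template[0:5] = TAGCC -> complement ATCGG -> reversed GGCTA
Fragment 2: template[5:10] = CCACA -> complement GGTGT -> reversed TGTGG
Fragment 3: template[10:15] = CGATT -> complement GCTAA -> reversed AATCG
Fragment 4: template[15:20] = GTTCA -> complement CAAGT -> reversed TGAAC
Fragment 5: template[20:25] = ACGTC -> complement TGCAG -> reversed GACGT

Answer: GGCTA,TGTGG,AATCG,TGAAC,GACGT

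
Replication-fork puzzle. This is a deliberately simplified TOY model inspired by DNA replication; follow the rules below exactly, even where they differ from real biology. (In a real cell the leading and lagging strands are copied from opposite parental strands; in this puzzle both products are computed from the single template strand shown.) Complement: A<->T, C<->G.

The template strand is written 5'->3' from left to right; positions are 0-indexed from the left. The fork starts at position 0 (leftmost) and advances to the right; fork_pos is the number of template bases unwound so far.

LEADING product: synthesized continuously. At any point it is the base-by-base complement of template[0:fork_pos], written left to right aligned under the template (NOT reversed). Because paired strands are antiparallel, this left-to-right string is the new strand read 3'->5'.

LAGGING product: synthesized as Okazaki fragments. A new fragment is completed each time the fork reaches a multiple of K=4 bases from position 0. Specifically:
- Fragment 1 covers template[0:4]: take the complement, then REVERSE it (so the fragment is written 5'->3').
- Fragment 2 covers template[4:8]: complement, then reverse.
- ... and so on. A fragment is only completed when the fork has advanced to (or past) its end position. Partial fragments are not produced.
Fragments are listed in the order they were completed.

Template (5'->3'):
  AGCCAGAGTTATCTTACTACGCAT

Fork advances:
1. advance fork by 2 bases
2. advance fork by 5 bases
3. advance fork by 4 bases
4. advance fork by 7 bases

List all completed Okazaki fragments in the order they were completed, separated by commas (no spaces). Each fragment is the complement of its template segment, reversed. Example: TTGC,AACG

Answer: GGCT,CTCT,ATAA,TAAG

Derivation:
Step 1: advance 2 -> fork_pos = 0 + 2 = 2. Next multiple of 4 is 4 (not reached); still 0 fragment(s).
Step 2: advance 5 -> fork_pos = 2 + 5 = 7. Reached multiple(s) of 4: 4 -> fragment 1 completed (1 total).
Step 3: advance 4 -> fork_pos = 7 + 4 = 11. Reached multiple(s) of 4: 8 -> fragment 2 completed (2 total).
Step 4: advance 7 -> fork_pos = 11 + 7 = 18. Reached multiple(s) of 4: 12, 16 -> fragments 3-4 completed (4 total).
Final fork_pos = 18, so 4 fragment(s) are complete. Build each: template segment -> complement -> reverse.
Fragment 1: template[0:4] = AGCC -> complement TCGG -> reversed GGCT
Fragment 2: template[4:8] = AGAG -> complement TCTC -> reversed CTCT
Fragment 3: template[8:12] = TTAT -> complement AATA -> reversed ATAA
Fragment 4: template[12:16] = CTTA -> complement GAAT -> reversed TAAG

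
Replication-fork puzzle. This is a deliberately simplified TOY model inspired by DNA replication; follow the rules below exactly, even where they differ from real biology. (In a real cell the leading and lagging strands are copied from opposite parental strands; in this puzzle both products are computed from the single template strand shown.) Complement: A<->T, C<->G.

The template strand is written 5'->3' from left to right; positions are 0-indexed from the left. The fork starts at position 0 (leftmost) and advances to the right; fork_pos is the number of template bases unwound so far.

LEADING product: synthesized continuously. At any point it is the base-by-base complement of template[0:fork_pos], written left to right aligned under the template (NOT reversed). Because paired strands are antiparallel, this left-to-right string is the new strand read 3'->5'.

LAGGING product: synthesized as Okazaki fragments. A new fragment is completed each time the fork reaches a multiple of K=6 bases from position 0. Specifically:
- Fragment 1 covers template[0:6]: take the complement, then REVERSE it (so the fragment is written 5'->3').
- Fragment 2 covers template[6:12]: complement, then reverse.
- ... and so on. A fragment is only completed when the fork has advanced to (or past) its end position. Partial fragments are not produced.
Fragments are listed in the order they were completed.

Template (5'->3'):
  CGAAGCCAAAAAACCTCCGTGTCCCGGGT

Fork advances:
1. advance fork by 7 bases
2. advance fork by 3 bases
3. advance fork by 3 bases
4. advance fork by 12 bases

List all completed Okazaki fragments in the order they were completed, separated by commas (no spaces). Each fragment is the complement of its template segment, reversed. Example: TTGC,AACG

Answer: GCTTCG,TTTTTG,GGAGGT,GGACAC

Derivation:
Step 1: advance 7 -> fork_pos = 0 + 7 = 7. Reached multiple(s) of 6: 6 -> fragment 1 completed (1 total).
Step 2: advance 3 -> fork_pos = 7 + 3 = 10. Next multiple of 6 is 12 (not reached); still 1 fragment(s).
Step 3: advance 3 -> fork_pos = 10 + 3 = 13. Reached multiple(s) of 6: 12 -> fragment 2 completed (2 total).
Step 4: advance 12 -> fork_pos = 13 + 12 = 25. Reached multiple(s) of 6: 18, 24 -> fragments 3-4 completed (4 total).
Final fork_pos = 25, so 4 fragment(s) are complete. Build each: template segment -> complement -> reverse.
Fragment 1: template[0:6] = CGAAGC -> complement GCTTCG -> reversed GCTTCG
Fragment 2: template[6:12] = CAAAAA -> complement GTTTTT -> reversed TTTTTG
Fragment 3: template[12:18] = ACCTCC -> complement TGGAGG -> reversed GGAGGT
Fragment 4: template[18:24] = GTGTCC -> complement CACAGG -> reversed GGACAC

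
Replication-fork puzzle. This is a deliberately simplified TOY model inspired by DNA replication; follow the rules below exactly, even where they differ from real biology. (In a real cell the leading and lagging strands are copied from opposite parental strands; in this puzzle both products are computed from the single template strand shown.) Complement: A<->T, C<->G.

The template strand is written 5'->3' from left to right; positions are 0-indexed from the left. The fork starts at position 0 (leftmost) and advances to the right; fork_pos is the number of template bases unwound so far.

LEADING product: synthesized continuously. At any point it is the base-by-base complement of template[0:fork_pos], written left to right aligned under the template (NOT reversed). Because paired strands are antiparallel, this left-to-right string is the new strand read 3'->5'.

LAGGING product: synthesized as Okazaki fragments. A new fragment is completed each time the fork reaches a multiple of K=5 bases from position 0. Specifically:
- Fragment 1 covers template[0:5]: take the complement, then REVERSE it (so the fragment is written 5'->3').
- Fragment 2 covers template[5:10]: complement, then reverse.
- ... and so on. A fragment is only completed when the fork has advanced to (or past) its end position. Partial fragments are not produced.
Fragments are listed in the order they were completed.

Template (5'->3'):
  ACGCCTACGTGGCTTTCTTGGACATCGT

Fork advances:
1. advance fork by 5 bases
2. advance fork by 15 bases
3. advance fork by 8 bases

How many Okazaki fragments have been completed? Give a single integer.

Answer: 5

Derivation:
Step 1: advance 5 -> fork_pos = 0 + 5 = 5. Reached multiple(s) of 5: 5 -> fragment 1 completed (1 total).
Step 2: advance 15 -> fork_pos = 5 + 15 = 20. Reached multiple(s) of 5: 10, 15, 20 -> fragments 2-4 completed (4 total).
Step 3: advance 8 -> fork_pos = 20 + 8 = 28. Reached multiple(s) of 5: 25 -> fragment 5 completed (5 total).
Check: final fork_pos = 28; the multiples of 5 that are <= 28 are 5..25 -> 28 // 5 = 5 completed fragment(s).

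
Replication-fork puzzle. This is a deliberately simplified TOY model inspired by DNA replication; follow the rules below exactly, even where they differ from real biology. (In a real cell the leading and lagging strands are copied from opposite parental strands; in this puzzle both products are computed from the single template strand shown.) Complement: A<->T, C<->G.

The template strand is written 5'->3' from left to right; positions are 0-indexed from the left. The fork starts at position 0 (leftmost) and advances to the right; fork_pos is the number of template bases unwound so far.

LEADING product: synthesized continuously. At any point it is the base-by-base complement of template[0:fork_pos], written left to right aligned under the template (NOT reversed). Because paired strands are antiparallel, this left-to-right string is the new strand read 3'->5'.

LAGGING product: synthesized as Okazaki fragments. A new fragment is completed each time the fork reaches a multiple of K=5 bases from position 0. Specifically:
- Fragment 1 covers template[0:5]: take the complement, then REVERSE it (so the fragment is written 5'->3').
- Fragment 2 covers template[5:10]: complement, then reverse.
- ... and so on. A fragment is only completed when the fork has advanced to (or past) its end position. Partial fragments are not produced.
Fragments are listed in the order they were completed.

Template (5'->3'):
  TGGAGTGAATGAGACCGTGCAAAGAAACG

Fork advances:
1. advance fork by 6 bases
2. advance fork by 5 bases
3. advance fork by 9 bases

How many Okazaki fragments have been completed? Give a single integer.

Answer: 4

Derivation:
Step 1: advance 6 -> fork_pos = 0 + 6 = 6. Reached multiple(s) of 5: 5 -> fragment 1 completed (1 total).
Step 2: advance 5 -> fork_pos = 6 + 5 = 11. Reached multiple(s) of 5: 10 -> fragment 2 completed (2 total).
Step 3: advance 9 -> fork_pos = 11 + 9 = 20. Reached multiple(s) of 5: 15, 20 -> fragments 3-4 completed (4 total).
Check: final fork_pos = 20; the multiples of 5 that are <= 20 are 5..20 -> 20 // 5 = 4 completed fragment(s).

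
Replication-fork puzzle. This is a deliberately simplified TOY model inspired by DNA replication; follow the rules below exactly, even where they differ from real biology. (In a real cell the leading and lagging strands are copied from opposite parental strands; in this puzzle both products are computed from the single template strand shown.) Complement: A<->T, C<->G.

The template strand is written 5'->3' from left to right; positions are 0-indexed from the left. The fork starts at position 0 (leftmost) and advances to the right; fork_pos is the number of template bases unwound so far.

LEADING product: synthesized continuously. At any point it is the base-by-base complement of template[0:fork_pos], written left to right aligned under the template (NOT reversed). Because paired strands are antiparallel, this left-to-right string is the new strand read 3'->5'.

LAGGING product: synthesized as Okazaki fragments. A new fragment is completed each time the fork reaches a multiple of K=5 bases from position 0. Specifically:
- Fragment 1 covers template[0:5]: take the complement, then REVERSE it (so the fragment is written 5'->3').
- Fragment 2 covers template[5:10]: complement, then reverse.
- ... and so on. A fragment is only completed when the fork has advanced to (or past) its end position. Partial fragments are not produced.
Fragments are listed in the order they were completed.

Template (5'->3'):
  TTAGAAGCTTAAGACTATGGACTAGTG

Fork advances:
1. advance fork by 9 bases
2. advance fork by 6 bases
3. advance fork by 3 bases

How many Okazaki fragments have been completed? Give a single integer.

Answer: 3

Derivation:
Step 1: advance 9 -> fork_pos = 0 + 9 = 9. Reached multiple(s) of 5: 5 -> fragment 1 completed (1 total).
Step 2: advance 6 -> fork_pos = 9 + 6 = 15. Reached multiple(s) of 5: 10, 15 -> fragments 2-3 completed (3 total).
Step 3: advance 3 -> fork_pos = 15 + 3 = 18. Next multiple of 5 is 20 (not reached); still 3 fragment(s).
Check: final fork_pos = 18; the multiples of 5 that are <= 18 are 5..15 -> 18 // 5 = 3 completed fragment(s).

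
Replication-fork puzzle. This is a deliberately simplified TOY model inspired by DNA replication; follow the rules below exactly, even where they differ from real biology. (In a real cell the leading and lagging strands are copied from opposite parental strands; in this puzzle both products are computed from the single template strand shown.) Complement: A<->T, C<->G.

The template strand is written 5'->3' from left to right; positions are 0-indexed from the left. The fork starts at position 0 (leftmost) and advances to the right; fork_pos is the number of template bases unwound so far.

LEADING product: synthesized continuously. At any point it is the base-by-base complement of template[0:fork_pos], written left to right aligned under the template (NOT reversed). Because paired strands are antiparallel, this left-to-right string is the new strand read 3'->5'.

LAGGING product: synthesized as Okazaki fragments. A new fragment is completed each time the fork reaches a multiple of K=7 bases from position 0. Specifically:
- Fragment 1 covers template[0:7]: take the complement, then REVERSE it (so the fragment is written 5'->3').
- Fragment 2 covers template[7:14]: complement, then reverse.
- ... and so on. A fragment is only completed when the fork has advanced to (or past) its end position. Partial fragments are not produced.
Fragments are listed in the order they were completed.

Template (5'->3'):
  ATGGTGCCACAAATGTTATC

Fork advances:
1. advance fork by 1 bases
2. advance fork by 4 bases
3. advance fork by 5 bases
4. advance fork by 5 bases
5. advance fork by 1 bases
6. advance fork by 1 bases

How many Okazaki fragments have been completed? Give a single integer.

Answer: 2

Derivation:
Step 1: advance 1 -> fork_pos = 0 + 1 = 1. Next multiple of 7 is 7 (not reached); still 0 fragment(s).
Step 2: advance 4 -> fork_pos = 1 + 4 = 5. Next multiple of 7 is 7 (not reached); still 0 fragment(s).
Step 3: advance 5 -> fork_pos = 5 + 5 = 10. Reached multiple(s) of 7: 7 -> fragment 1 completed (1 total).
Step 4: advance 5 -> fork_pos = 10 + 5 = 15. Reached multiple(s) of 7: 14 -> fragment 2 completed (2 total).
Step 5: advance 1 -> fork_pos = 15 + 1 = 16. Next multiple of 7 is 21 (not reached); still 2 fragment(s).
Step 6: advance 1 -> fork_pos = 16 + 1 = 17. Next multiple of 7 is 21 (not reached); still 2 fragment(s).
Check: final fork_pos = 17; the multiples of 7 that are <= 17 are 7..14 -> 17 // 7 = 2 completed fragment(s).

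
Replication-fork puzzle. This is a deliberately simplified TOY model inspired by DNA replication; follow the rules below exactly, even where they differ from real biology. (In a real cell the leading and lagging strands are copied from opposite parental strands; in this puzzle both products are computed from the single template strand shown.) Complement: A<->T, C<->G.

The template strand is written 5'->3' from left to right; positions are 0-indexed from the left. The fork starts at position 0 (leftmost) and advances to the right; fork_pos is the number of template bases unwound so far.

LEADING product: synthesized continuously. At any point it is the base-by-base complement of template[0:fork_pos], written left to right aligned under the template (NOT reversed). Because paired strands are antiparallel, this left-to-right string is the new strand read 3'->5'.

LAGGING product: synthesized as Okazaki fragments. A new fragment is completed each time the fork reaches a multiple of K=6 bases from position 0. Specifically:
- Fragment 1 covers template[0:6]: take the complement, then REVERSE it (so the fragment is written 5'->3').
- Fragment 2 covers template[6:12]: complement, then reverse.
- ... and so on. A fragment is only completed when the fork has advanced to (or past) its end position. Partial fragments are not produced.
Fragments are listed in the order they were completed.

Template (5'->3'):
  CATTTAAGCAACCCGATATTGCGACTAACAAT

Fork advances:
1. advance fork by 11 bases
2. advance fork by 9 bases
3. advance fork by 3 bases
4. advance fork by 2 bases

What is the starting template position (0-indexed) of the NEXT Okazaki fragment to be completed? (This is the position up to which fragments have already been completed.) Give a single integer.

Answer: 24

Derivation:
Step 1: advance 11 -> fork_pos = 0 + 11 = 11. Reached multiple(s) of 6: 6 -> fragment 1 completed (1 total).
Step 2: advance 9 -> fork_pos = 11 + 9 = 20. Reached multiple(s) of 6: 12, 18 -> fragments 2-3 completed (3 total).
Step 3: advance 3 -> fork_pos = 20 + 3 = 23. Next multiple of 6 is 24 (not reached); still 3 fragment(s).
Step 4: advance 2 -> fork_pos = 23 + 2 = 25. Reached multiple(s) of 6: 24 -> fragment 4 completed (4 total).
4 fragment(s) completed, covering template[0:24] (4 x 6 = 24). The next fragment, fragment 5, covers template[24:30], so it starts at position 24.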